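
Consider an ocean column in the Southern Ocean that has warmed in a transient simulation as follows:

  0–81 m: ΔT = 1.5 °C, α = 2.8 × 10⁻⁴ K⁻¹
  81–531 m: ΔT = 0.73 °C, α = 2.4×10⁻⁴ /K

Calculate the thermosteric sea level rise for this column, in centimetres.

Layer 1: 1.5 × 81 × 2.8×10⁻⁴ = 0.03402 m
81–531 m: 450 × 0.73 × 2.4×10⁻⁴ = 0.07884 m
Δh = 0.03402 + 0.07884 = 0.11286 m

11 cm of thermosteric rise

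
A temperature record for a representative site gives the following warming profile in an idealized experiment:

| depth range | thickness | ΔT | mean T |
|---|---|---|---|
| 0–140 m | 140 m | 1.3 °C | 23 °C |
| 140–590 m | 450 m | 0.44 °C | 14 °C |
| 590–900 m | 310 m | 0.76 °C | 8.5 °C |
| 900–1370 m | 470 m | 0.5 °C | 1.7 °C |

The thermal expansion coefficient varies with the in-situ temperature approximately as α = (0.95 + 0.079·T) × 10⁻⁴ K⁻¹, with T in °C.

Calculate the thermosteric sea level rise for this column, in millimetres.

Δh = 155 mm

Layer 1: α = (0.95 + 0.079×23)×10⁻⁴ = 2.767×10⁻⁴ K⁻¹
Layer 2: α = (0.95 + 0.079×14)×10⁻⁴ = 2.056×10⁻⁴ K⁻¹
Layer 3: α = (0.95 + 0.079×8.5)×10⁻⁴ = 1.6215×10⁻⁴ K⁻¹
Layer 4: α = (0.95 + 0.079×1.7)×10⁻⁴ = 1.0843×10⁻⁴ K⁻¹
0–140 m: 2.767×10⁻⁴ × 1.3 × 140 = 0.0503594 m
140–590 m: 450 × 2.056×10⁻⁴ × 0.44 = 0.0407088 m
590–900 m: 1.6215×10⁻⁴ × 310 × 0.76 = 0.03820254 m
Layer 4: 0.5 × 470 × 1.0843×10⁻⁴ = 0.02548105 m
Δh = 0.0503594 + 0.0407088 + 0.03820254 + 0.02548105 = 0.15475179 m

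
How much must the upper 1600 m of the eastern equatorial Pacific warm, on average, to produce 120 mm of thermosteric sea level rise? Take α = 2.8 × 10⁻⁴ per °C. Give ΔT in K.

about 0.268 K

ΔT = Δh/(αH) = 0.12 / (2.8×10⁻⁴ × 1600) ≈ 0.2679 K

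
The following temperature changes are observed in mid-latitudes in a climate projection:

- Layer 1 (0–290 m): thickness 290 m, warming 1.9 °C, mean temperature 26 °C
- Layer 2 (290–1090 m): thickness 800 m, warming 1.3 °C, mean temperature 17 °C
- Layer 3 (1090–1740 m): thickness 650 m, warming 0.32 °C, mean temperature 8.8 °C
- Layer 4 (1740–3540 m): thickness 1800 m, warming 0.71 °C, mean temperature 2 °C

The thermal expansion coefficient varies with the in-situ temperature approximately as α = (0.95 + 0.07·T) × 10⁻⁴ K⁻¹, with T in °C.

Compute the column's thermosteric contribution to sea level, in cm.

54.7 cm

Layer 1: α = (0.95 + 0.07×26)×10⁻⁴ = 2.77×10⁻⁴ K⁻¹
Layer 2: α = (0.95 + 0.07×17)×10⁻⁴ = 2.14×10⁻⁴ K⁻¹
Layer 3: α = (0.95 + 0.07×8.8)×10⁻⁴ = 1.566×10⁻⁴ K⁻¹
Layer 4: α = (0.95 + 0.07×2)×10⁻⁴ = 1.09×10⁻⁴ K⁻¹
0–290 m: 290 × 2.77×10⁻⁴ × 1.9 = 0.152627 m
290–1090 m: 1.3 × 800 × 2.14×10⁻⁴ = 0.22256 m
1090–1740 m: 0.32 × 1.566×10⁻⁴ × 650 = 0.0325728 m
Layer 4: 0.71 × 1.09×10⁻⁴ × 1800 = 0.139302 m
Δh = 0.152627 + 0.22256 + 0.0325728 + 0.139302 = 0.5470618 m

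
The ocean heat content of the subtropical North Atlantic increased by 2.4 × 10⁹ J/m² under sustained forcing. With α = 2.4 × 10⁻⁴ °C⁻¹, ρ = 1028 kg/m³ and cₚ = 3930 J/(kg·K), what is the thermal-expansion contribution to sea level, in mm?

Δh ≈ 140 mm

Δh = αQ/(ρcₚ) = 2.4×10⁻⁴ × 2.4×10⁹ / (1028 × 3930) ≈ 0.14257 m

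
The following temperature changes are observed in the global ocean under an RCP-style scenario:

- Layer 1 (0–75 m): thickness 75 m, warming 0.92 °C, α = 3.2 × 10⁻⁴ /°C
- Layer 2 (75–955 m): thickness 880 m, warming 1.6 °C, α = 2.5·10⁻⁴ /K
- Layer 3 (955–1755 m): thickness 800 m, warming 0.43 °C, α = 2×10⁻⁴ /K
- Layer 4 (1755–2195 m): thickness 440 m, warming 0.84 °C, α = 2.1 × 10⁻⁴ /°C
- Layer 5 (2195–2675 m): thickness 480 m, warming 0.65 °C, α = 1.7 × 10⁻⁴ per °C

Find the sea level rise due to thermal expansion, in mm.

about 574 mm

3.2×10⁻⁴ × 75 × 0.92 = 0.02208 m
75–955 m: 880 × 1.6 × 2.5×10⁻⁴ = 0.35200 m
Layer 3: 0.43 × 2×10⁻⁴ × 800 = 0.06880 m
1755–2195 m: 0.84 × 440 × 2.1×10⁻⁴ = 0.077616 m
2195–2675 m: 480 × 0.65 × 1.7×10⁻⁴ = 0.05304 m
Δh = 0.02208 + 0.35200 + 0.06880 + 0.077616 + 0.05304 = 0.573536 m ≈ 574 mm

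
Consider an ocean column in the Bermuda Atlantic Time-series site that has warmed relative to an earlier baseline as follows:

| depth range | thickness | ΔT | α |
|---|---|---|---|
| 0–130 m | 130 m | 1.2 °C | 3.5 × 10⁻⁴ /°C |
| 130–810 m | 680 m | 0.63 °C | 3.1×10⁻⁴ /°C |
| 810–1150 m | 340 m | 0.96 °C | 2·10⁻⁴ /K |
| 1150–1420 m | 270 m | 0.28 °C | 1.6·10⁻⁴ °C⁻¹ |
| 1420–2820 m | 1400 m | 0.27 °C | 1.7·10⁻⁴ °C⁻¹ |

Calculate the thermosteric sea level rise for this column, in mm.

Layer 1: 3.5×10⁻⁴ × 130 × 1.2 = 0.05460 m
130–810 m: 0.63 × 3.1×10⁻⁴ × 680 = 0.132804 m
810–1150 m: 0.96 × 340 × 2×10⁻⁴ = 0.06528 m
Layer 4: 0.28 × 270 × 1.6×10⁻⁴ = 0.012096 m
1420–2820 m: 0.27 × 1.7×10⁻⁴ × 1400 = 0.06426 m
Δh = 0.05460 + 0.132804 + 0.06528 + 0.012096 + 0.06426 = 0.32904 m

330 mm of thermosteric rise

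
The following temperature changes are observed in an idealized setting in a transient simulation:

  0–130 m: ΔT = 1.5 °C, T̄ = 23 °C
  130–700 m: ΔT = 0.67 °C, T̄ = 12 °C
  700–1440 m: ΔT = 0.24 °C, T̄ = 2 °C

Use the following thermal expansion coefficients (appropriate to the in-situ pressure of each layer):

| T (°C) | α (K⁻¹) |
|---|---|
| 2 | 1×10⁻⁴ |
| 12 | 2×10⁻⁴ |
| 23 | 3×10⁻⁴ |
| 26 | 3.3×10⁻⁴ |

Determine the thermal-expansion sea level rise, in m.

Δh ≈ 0.153 m

Layer 1 at 23 °C → α = 3×10⁻⁴ K⁻¹
Layer 2 at 12 °C → α = 2×10⁻⁴ K⁻¹
Layer 3 at 2 °C → α = 1×10⁻⁴ K⁻¹
Layer 1: 1.5 × 3×10⁻⁴ × 130 = 0.05850 m
570 × 2×10⁻⁴ × 0.67 = 0.07638 m
700–1440 m: 740 × 0.24 × 1×10⁻⁴ = 0.01776 m
Δh = 0.05850 + 0.07638 + 0.01776 = 0.15264 m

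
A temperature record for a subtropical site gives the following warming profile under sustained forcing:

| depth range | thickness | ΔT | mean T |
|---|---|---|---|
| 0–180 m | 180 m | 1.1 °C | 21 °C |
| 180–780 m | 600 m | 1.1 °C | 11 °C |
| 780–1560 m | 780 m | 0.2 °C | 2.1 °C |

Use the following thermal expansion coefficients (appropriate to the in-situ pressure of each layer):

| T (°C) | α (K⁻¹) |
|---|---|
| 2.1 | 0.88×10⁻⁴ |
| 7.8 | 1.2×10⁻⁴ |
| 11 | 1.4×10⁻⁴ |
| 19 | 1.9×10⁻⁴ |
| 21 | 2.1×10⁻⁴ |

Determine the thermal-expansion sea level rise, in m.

Layer 1 at 21 °C → α = 2.1×10⁻⁴ K⁻¹
Layer 2 at 11 °C → α = 1.4×10⁻⁴ K⁻¹
Layer 3 at 2.1 °C → α = 0.88×10⁻⁴ K⁻¹
Layer 1: 180 × 1.1 × 2.1×10⁻⁴ = 0.04158 m
180–780 m: 1.4×10⁻⁴ × 1.1 × 600 = 0.09240 m
Layer 3: 0.2 × 0.88×10⁻⁴ × 780 = 0.013728 m
Δh = 0.04158 + 0.09240 + 0.013728 = 0.147708 m

0.15 m of thermosteric rise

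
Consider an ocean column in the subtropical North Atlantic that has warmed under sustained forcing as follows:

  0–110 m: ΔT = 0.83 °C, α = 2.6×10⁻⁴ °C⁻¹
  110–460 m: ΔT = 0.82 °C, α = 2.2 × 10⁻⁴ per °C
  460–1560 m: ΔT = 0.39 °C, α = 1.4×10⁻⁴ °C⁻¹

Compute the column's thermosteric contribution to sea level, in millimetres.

0.83 × 2.6×10⁻⁴ × 110 = 0.023738 m
110–460 m: 350 × 0.82 × 2.2×10⁻⁴ = 0.06314 m
1.4×10⁻⁴ × 1100 × 0.39 = 0.06006 m
Δh = 0.023738 + 0.06314 + 0.06006 = 0.146938 m ≈ 147 mm

Δh ≈ 147 mm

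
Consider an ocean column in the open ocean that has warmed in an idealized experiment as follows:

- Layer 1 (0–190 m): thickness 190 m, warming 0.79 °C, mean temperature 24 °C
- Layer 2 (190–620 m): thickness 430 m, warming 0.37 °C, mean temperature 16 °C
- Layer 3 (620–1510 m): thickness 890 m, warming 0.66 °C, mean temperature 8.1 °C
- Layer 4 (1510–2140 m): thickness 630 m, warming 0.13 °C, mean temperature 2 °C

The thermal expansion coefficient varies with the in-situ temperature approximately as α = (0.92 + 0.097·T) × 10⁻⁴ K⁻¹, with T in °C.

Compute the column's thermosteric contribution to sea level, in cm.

20 cm of thermosteric rise

Layer 1: α = (0.92 + 0.097×24)×10⁻⁴ = 3.248×10⁻⁴ K⁻¹
Layer 2: α = (0.92 + 0.097×16)×10⁻⁴ = 2.472×10⁻⁴ K⁻¹
Layer 3: α = (0.92 + 0.097×8.1)×10⁻⁴ = 1.7057×10⁻⁴ K⁻¹
Layer 4: α = (0.92 + 0.097×2)×10⁻⁴ = 1.114×10⁻⁴ K⁻¹
0–190 m: 190 × 0.79 × 3.248×10⁻⁴ = 0.04875248 m
2.472×10⁻⁴ × 430 × 0.37 = 0.03932952 m
1.7057×10⁻⁴ × 0.66 × 890 = 0.100192818 m
1.114×10⁻⁴ × 630 × 0.13 = 0.00912366 m
Δh = 0.04875248 + 0.03932952 + 0.100192818 + 0.00912366 = 0.197398478 m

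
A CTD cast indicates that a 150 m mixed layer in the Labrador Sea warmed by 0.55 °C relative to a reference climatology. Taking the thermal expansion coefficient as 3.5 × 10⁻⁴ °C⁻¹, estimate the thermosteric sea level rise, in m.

Δh = αΔT·H = 3.5×10⁻⁴ × 0.55 × 150 = 0.028875 m

0.0289 m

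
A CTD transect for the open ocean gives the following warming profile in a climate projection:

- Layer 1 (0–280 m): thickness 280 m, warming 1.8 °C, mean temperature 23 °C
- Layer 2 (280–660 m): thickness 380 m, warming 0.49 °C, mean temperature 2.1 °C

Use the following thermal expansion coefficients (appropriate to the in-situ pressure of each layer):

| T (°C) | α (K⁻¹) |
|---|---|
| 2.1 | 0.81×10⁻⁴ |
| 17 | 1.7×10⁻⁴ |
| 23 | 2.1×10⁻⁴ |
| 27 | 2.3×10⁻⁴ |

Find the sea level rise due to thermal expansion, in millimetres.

Δh = 120 mm

Layer 1 at 23 °C → α = 2.1×10⁻⁴ K⁻¹
Layer 2 at 2.1 °C → α = 0.81×10⁻⁴ K⁻¹
0–280 m: 280 × 1.8 × 2.1×10⁻⁴ = 0.10584 m
Layer 2: 0.49 × 0.81×10⁻⁴ × 380 = 0.0150822 m
Δh = 0.10584 + 0.0150822 = 0.1209222 m ≈ 120 mm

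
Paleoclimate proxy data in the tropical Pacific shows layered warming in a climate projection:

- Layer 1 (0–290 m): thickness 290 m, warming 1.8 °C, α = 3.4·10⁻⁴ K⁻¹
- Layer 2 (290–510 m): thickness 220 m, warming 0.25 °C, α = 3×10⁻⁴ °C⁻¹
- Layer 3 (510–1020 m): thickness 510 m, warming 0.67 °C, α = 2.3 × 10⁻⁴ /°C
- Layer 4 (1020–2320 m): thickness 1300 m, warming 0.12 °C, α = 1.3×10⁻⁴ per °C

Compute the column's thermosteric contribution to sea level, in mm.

0–290 m: 1.8 × 290 × 3.4×10⁻⁴ = 0.17748 m
290–510 m: 3×10⁻⁴ × 220 × 0.25 = 0.01650 m
510–1020 m: 2.3×10⁻⁴ × 510 × 0.67 = 0.078591 m
1020–2320 m: 1.3×10⁻⁴ × 0.12 × 1300 = 0.02028 m
Δh = 0.17748 + 0.01650 + 0.078591 + 0.02028 = 0.292851 m

Δh = 290 mm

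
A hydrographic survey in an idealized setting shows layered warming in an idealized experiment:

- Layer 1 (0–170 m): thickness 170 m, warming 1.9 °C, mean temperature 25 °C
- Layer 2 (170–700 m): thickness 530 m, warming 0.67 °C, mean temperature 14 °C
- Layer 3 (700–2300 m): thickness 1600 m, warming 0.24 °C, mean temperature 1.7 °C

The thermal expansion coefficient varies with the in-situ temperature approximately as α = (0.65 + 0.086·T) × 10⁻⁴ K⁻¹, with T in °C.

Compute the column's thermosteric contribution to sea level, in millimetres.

about 187 mm

Layer 1: α = (0.65 + 0.086×25)×10⁻⁴ = 2.8×10⁻⁴ K⁻¹
Layer 2: α = (0.65 + 0.086×14)×10⁻⁴ = 1.854×10⁻⁴ K⁻¹
Layer 3: α = (0.65 + 0.086×1.7)×10⁻⁴ = 0.7962×10⁻⁴ K⁻¹
0–170 m: 2.8×10⁻⁴ × 1.9 × 170 = 0.09044 m
170–700 m: 0.67 × 1.854×10⁻⁴ × 530 = 0.06583554 m
700–2300 m: 0.24 × 0.7962×10⁻⁴ × 1600 = 0.03057408 m
Δh = 0.09044 + 0.06583554 + 0.03057408 = 0.18684962 m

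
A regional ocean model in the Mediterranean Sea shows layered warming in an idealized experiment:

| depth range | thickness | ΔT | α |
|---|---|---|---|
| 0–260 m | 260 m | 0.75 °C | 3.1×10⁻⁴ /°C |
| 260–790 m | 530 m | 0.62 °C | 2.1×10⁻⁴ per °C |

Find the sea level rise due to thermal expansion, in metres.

Layer 1: 0.75 × 3.1×10⁻⁴ × 260 = 0.06045 m
0.62 × 2.1×10⁻⁴ × 530 = 0.069006 m
Δh = 0.06045 + 0.069006 = 0.129456 m

Δh ≈ 0.13 m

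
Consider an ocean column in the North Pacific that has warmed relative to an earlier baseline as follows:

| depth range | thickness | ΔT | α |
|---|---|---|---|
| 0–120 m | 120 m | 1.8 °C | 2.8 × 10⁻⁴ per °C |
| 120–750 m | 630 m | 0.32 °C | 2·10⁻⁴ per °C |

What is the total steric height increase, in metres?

0.101 m of thermosteric rise

Layer 1: 1.8 × 2.8×10⁻⁴ × 120 = 0.06048 m
Layer 2: 630 × 2×10⁻⁴ × 0.32 = 0.04032 m
Δh = 0.06048 + 0.04032 = 0.10080 m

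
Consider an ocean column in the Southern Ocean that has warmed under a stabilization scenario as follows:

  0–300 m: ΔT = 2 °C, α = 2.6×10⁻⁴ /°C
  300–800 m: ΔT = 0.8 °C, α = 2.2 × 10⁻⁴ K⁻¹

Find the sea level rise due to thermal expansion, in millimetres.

0–300 m: 300 × 2 × 2.6×10⁻⁴ = 0.15600 m
300–800 m: 500 × 2.2×10⁻⁴ × 0.8 = 0.08800 m
Δh = 0.15600 + 0.08800 = 0.24400 m

Δh = 244 mm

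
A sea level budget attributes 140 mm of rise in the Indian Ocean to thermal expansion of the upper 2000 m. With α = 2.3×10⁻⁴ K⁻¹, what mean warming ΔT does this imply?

0.304 °C

ΔT = Δh/(αH) = 0.14 / (2.3×10⁻⁴ × 2000) ≈ 0.3043 °C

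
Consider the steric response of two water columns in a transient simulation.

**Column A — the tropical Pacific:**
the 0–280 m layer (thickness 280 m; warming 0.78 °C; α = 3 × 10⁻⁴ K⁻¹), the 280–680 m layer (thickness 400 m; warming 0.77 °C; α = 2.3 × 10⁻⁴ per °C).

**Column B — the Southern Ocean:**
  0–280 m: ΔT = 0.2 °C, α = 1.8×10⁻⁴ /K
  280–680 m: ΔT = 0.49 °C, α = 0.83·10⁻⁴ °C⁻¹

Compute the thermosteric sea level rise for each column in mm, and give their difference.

A 0–280 m: 280 × 0.78 × 3×10⁻⁴ = 0.06552 m
A 280–680 m: 0.77 × 2.3×10⁻⁴ × 400 = 0.07084 m
A total: 0.13636 m
B 0–280 m: 280 × 1.8×10⁻⁴ × 0.2 = 0.01008 m
B 0.83×10⁻⁴ × 400 × 0.49 = 0.016268 m
B total: 0.026348 m
Difference: 0.13636 − 0.026348 = 0.110012 m

A: 136 mm; B: 26.3 mm; difference 110 mm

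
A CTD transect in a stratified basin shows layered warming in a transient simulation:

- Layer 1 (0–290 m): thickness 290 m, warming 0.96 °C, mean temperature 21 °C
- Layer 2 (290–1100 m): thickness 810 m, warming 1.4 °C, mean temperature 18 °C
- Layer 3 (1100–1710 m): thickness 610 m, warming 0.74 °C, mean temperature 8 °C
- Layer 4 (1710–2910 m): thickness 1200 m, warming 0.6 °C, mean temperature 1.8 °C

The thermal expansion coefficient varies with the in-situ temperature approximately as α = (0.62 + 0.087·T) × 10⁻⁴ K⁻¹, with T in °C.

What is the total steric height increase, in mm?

Layer 1: α = (0.62 + 0.087×21)×10⁻⁴ = 2.447×10⁻⁴ K⁻¹
Layer 2: α = (0.62 + 0.087×18)×10⁻⁴ = 2.186×10⁻⁴ K⁻¹
Layer 3: α = (0.62 + 0.087×8)×10⁻⁴ = 1.316×10⁻⁴ K⁻¹
Layer 4: α = (0.62 + 0.087×1.8)×10⁻⁴ = 0.7766×10⁻⁴ K⁻¹
0–290 m: 290 × 2.447×10⁻⁴ × 0.96 = 0.06812448 m
290–1100 m: 810 × 1.4 × 2.186×10⁻⁴ = 0.2478924 m
Layer 3: 610 × 0.74 × 1.316×10⁻⁴ = 0.05940424 m
0.7766×10⁻⁴ × 0.6 × 1200 = 0.0559152 m
Δh = 0.06812448 + 0.2478924 + 0.05940424 + 0.0559152 = 0.43133632 m ≈ 430 mm

Δh = 430 mm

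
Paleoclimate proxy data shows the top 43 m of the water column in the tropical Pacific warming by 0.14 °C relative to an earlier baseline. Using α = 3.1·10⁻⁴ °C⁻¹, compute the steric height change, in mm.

Δh = αΔT·H = 3.1×10⁻⁴ × 0.14 × 43 = 0.0018662 m

Δh = 1.9 mm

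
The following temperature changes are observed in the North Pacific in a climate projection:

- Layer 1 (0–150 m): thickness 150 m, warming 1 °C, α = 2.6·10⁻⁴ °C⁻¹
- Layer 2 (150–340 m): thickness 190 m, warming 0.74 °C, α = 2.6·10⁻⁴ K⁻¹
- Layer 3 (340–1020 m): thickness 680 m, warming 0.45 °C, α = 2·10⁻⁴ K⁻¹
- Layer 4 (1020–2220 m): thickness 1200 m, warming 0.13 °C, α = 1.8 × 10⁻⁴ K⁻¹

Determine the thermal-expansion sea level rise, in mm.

165 mm

2.6×10⁻⁴ × 1 × 150 = 0.03900 m
150–340 m: 0.74 × 190 × 2.6×10⁻⁴ = 0.036556 m
Layer 3: 2×10⁻⁴ × 0.45 × 680 = 0.06120 m
0.13 × 1.8×10⁻⁴ × 1200 = 0.02808 m
Δh = 0.03900 + 0.036556 + 0.06120 + 0.02808 = 0.164836 m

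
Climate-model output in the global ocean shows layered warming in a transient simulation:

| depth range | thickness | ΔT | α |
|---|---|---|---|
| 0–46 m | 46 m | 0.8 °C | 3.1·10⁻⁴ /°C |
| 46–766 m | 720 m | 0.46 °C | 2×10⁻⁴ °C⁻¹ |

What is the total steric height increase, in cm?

0–46 m: 46 × 3.1×10⁻⁴ × 0.8 = 0.011408 m
Layer 2: 0.46 × 2×10⁻⁴ × 720 = 0.06624 m
Δh = 0.011408 + 0.06624 = 0.077648 m

7.76 cm of thermosteric rise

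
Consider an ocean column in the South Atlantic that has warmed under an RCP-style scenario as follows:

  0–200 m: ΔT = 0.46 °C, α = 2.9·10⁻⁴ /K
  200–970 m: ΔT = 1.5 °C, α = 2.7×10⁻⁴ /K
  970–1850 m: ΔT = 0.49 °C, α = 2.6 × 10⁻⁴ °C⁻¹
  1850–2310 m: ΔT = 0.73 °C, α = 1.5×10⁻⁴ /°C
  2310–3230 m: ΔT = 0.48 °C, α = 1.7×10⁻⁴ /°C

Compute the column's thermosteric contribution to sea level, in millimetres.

Layer 1: 2.9×10⁻⁴ × 200 × 0.46 = 0.02668 m
Layer 2: 2.7×10⁻⁴ × 770 × 1.5 = 0.31185 m
Layer 3: 880 × 0.49 × 2.6×10⁻⁴ = 0.112112 m
1850–2310 m: 1.5×10⁻⁴ × 0.73 × 460 = 0.05037 m
0.48 × 1.7×10⁻⁴ × 920 = 0.075072 m
Δh = 0.02668 + 0.31185 + 0.112112 + 0.05037 + 0.075072 = 0.576084 m ≈ 576 mm

Δh = 576 mm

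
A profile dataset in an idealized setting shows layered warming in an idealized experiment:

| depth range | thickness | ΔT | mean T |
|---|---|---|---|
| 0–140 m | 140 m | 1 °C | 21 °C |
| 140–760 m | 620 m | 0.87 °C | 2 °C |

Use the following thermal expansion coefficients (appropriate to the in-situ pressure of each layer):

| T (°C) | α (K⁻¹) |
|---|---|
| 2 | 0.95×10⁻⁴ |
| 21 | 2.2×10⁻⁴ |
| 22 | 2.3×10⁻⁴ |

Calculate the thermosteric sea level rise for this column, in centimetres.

Layer 1 at 21 °C → α = 2.2×10⁻⁴ K⁻¹
Layer 2 at 2 °C → α = 0.95×10⁻⁴ K⁻¹
Layer 1: 140 × 2.2×10⁻⁴ × 1 = 0.03080 m
0.87 × 620 × 0.95×10⁻⁴ = 0.051243 m
Δh = 0.03080 + 0.051243 = 0.082043 m

about 8.2 cm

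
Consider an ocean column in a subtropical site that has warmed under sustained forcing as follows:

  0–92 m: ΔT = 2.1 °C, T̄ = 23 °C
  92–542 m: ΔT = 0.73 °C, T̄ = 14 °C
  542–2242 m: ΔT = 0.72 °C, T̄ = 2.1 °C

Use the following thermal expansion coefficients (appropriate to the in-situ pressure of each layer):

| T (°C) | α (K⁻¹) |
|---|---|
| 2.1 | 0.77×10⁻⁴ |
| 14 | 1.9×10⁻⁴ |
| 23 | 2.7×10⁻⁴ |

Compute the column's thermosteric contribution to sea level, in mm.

Layer 1 at 23 °C → α = 2.7×10⁻⁴ K⁻¹
Layer 2 at 14 °C → α = 1.9×10⁻⁴ K⁻¹
Layer 3 at 2.1 °C → α = 0.77×10⁻⁴ K⁻¹
Layer 1: 92 × 2.7×10⁻⁴ × 2.1 = 0.052164 m
Layer 2: 0.73 × 450 × 1.9×10⁻⁴ = 0.062415 m
542–2242 m: 1700 × 0.77×10⁻⁴ × 0.72 = 0.094248 m
Δh = 0.052164 + 0.062415 + 0.094248 = 0.208827 m ≈ 209 mm

Δh = 209 mm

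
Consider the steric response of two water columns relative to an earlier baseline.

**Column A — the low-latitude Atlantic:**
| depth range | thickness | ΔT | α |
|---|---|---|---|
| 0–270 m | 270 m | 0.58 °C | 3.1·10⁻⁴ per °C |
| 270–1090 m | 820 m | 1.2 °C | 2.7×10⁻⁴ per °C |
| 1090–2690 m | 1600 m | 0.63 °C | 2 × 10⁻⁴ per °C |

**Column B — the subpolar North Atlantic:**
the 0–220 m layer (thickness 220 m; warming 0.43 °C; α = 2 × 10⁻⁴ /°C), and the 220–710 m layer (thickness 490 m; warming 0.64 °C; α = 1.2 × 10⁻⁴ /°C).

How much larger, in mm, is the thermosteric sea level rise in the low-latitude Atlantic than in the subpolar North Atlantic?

459 mm

A 3.1×10⁻⁴ × 270 × 0.58 = 0.048546 m
A 270–1090 m: 820 × 2.7×10⁻⁴ × 1.2 = 0.26568 m
A Layer 3: 1600 × 2×10⁻⁴ × 0.63 = 0.20160 m
A total: 0.515826 m
B 0–220 m: 2×10⁻⁴ × 0.43 × 220 = 0.01892 m
B 220–710 m: 1.2×10⁻⁴ × 0.64 × 490 = 0.037632 m
B total: 0.056552 m
Difference: 0.515826 − 0.056552 = 0.459274 m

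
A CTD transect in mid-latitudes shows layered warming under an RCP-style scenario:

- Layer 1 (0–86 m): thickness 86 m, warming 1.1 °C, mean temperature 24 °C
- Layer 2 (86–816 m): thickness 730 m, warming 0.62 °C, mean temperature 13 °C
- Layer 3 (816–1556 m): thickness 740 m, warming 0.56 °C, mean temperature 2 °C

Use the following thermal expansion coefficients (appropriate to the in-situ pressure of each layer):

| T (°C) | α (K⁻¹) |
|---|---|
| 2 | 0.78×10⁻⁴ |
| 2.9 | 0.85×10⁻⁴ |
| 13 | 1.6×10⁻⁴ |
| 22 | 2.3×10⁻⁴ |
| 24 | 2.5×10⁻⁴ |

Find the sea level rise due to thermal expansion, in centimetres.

Δh ≈ 12.8 cm

Layer 1 at 24 °C → α = 2.5×10⁻⁴ K⁻¹
Layer 2 at 13 °C → α = 1.6×10⁻⁴ K⁻¹
Layer 3 at 2 °C → α = 0.78×10⁻⁴ K⁻¹
Layer 1: 86 × 1.1 × 2.5×10⁻⁴ = 0.02365 m
86–816 m: 0.62 × 1.6×10⁻⁴ × 730 = 0.072416 m
816–1556 m: 0.56 × 740 × 0.78×10⁻⁴ = 0.0323232 m
Δh = 0.02365 + 0.072416 + 0.0323232 = 0.1283892 m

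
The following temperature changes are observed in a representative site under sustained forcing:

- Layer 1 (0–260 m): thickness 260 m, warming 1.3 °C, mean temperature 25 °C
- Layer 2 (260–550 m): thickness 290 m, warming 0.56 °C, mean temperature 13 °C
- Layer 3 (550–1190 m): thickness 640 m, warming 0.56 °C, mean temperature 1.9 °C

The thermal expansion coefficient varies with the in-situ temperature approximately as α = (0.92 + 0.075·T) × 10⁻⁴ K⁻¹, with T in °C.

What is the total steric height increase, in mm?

Layer 1: α = (0.92 + 0.075×25)×10⁻⁴ = 2.795×10⁻⁴ K⁻¹
Layer 2: α = (0.92 + 0.075×13)×10⁻⁴ = 1.895×10⁻⁴ K⁻¹
Layer 3: α = (0.92 + 0.075×1.9)×10⁻⁴ = 1.0625×10⁻⁴ K⁻¹
260 × 1.3 × 2.795×10⁻⁴ = 0.094471 m
1.895×10⁻⁴ × 290 × 0.56 = 0.0307748 m
1.0625×10⁻⁴ × 640 × 0.56 = 0.03808 m
Δh = 0.094471 + 0.0307748 + 0.03808 = 0.1633258 m ≈ 163 mm

Δh ≈ 163 mm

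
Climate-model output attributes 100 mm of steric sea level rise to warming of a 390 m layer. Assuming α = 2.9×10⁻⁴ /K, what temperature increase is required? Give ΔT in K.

about 0.88 K

ΔT = Δh/(αH) = 0.1 / (2.9×10⁻⁴ × 390) ≈ 0.8842 K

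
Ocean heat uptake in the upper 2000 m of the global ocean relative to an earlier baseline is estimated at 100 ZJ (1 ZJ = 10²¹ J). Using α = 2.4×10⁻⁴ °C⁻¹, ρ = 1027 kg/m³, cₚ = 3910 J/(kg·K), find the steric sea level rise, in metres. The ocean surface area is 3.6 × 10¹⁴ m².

Per unit area: Q = 100×10²¹ / (3.6×10¹⁴) ≈ 2.778×10⁸ J/m²
Δh = αQ/(ρcₚ) = 2.4×10⁻⁴ × 2.778×10⁸ / (1027 × 3910) ≈ 0.016603 m

about 0.0166 m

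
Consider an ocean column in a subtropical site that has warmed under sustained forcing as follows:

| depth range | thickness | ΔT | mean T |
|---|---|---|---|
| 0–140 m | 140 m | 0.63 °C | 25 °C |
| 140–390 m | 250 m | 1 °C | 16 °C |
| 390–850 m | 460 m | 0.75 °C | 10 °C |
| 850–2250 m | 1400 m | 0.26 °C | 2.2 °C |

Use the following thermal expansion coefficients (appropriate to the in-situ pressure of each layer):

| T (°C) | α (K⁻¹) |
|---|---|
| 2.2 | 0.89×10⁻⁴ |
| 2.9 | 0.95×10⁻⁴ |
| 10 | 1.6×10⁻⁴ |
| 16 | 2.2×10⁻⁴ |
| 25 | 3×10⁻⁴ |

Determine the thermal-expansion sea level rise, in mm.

170 mm

Layer 1 at 25 °C → α = 3×10⁻⁴ K⁻¹
Layer 2 at 16 °C → α = 2.2×10⁻⁴ K⁻¹
Layer 3 at 10 °C → α = 1.6×10⁻⁴ K⁻¹
Layer 4 at 2.2 °C → α = 0.89×10⁻⁴ K⁻¹
0–140 m: 3×10⁻⁴ × 140 × 0.63 = 0.02646 m
2.2×10⁻⁴ × 250 × 1 = 0.05500 m
Layer 3: 1.6×10⁻⁴ × 0.75 × 460 = 0.05520 m
850–2250 m: 0.26 × 0.89×10⁻⁴ × 1400 = 0.032396 m
Δh = 0.02646 + 0.05500 + 0.05520 + 0.032396 = 0.169056 m ≈ 170 mm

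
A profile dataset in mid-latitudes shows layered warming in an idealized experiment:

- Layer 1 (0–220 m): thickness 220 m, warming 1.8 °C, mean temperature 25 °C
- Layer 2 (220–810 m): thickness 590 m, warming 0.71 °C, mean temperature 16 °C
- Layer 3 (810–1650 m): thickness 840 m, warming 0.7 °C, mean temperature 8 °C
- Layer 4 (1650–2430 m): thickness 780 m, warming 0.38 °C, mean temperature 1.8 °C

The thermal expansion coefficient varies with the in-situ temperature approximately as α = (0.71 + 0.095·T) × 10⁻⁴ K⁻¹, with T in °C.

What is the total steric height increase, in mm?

Layer 1: α = (0.71 + 0.095×25)×10⁻⁴ = 3.085×10⁻⁴ K⁻¹
Layer 2: α = (0.71 + 0.095×16)×10⁻⁴ = 2.23×10⁻⁴ K⁻¹
Layer 3: α = (0.71 + 0.095×8)×10⁻⁴ = 1.47×10⁻⁴ K⁻¹
Layer 4: α = (0.71 + 0.095×1.8)×10⁻⁴ = 0.881×10⁻⁴ K⁻¹
0–220 m: 220 × 3.085×10⁻⁴ × 1.8 = 0.122166 m
220–810 m: 2.23×10⁻⁴ × 590 × 0.71 = 0.0934147 m
810–1650 m: 1.47×10⁻⁴ × 0.7 × 840 = 0.086436 m
1650–2430 m: 780 × 0.881×10⁻⁴ × 0.38 = 0.02611284 m
Δh = 0.122166 + 0.0934147 + 0.086436 + 0.02611284 = 0.32812954 m

Δh ≈ 330 mm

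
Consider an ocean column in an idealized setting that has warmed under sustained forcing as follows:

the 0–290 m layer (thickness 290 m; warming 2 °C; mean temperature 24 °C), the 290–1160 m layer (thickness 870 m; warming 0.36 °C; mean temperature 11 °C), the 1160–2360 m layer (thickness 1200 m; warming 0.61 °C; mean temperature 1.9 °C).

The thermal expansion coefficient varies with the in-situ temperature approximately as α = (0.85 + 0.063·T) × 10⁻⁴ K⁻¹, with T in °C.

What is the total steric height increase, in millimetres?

Layer 1: α = (0.85 + 0.063×24)×10⁻⁴ = 2.362×10⁻⁴ K⁻¹
Layer 2: α = (0.85 + 0.063×11)×10⁻⁴ = 1.543×10⁻⁴ K⁻¹
Layer 3: α = (0.85 + 0.063×1.9)×10⁻⁴ = 0.9697×10⁻⁴ K⁻¹
0–290 m: 290 × 2.362×10⁻⁴ × 2 = 0.136996 m
Layer 2: 870 × 1.543×10⁻⁴ × 0.36 = 0.04832676 m
1200 × 0.61 × 0.9697×10⁻⁴ = 0.07098204 m
Δh = 0.136996 + 0.04832676 + 0.07098204 = 0.2563048 m

256 mm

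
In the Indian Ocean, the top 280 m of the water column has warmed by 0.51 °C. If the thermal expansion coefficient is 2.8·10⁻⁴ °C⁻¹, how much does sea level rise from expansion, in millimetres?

Δh = 40.0 mm

Δh = αΔT·H = 2.8×10⁻⁴ × 0.51 × 280 = 0.039984 m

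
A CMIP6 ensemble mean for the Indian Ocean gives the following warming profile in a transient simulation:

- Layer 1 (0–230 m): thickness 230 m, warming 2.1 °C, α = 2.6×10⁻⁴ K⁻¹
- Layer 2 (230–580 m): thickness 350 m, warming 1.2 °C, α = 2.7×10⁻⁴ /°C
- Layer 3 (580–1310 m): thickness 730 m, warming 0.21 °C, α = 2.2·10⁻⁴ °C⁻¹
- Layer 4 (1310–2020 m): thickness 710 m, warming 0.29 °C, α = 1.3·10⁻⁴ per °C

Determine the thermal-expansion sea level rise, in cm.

0–230 m: 2.1 × 230 × 2.6×10⁻⁴ = 0.12558 m
2.7×10⁻⁴ × 350 × 1.2 = 0.11340 m
Layer 3: 730 × 2.2×10⁻⁴ × 0.21 = 0.033726 m
1310–2020 m: 710 × 1.3×10⁻⁴ × 0.29 = 0.026767 m
Δh = 0.12558 + 0.11340 + 0.033726 + 0.026767 = 0.299473 m

Δh = 29.9 cm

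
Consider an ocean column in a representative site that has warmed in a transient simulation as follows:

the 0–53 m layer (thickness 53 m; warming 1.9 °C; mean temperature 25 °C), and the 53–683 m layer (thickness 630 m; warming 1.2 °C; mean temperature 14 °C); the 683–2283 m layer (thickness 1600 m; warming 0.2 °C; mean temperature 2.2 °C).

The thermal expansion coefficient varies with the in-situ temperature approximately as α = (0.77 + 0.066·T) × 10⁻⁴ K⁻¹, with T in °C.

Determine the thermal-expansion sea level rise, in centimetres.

Layer 1: α = (0.77 + 0.066×25)×10⁻⁴ = 2.42×10⁻⁴ K⁻¹
Layer 2: α = (0.77 + 0.066×14)×10⁻⁴ = 1.694×10⁻⁴ K⁻¹
Layer 3: α = (0.77 + 0.066×2.2)×10⁻⁴ = 0.9152×10⁻⁴ K⁻¹
Layer 1: 1.9 × 2.42×10⁻⁴ × 53 = 0.0243694 m
1.694×10⁻⁴ × 630 × 1.2 = 0.1280664 m
Layer 3: 0.2 × 0.9152×10⁻⁴ × 1600 = 0.0292864 m
Δh = 0.0243694 + 0.1280664 + 0.0292864 = 0.1817222 m

18 cm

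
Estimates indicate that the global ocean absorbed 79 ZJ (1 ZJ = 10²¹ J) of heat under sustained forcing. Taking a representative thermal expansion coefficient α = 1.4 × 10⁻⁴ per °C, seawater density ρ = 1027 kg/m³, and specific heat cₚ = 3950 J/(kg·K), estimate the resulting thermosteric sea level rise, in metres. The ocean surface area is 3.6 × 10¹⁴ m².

Δh = 0.00757 m

Per unit area: Q = 79×10²¹ / (3.6×10¹⁴) ≈ 2.194×10⁸ J/m²
Δh = αQ/(ρcₚ) = 1.4×10⁻⁴ × 2.194×10⁸ / (1027 × 3950) ≈ 0.0075718 m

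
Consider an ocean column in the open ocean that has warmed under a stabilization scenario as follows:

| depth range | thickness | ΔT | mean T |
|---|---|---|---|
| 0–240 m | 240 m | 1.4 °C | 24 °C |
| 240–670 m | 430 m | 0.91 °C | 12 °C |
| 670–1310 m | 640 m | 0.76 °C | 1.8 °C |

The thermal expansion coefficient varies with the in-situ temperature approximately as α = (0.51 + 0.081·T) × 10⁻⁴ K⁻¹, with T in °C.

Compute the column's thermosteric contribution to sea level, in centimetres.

17.2 cm of thermosteric rise

Layer 1: α = (0.51 + 0.081×24)×10⁻⁴ = 2.454×10⁻⁴ K⁻¹
Layer 2: α = (0.51 + 0.081×12)×10⁻⁴ = 1.482×10⁻⁴ K⁻¹
Layer 3: α = (0.51 + 0.081×1.8)×10⁻⁴ = 0.6558×10⁻⁴ K⁻¹
Layer 1: 1.4 × 240 × 2.454×10⁻⁴ = 0.0824544 m
Layer 2: 430 × 0.91 × 1.482×10⁻⁴ = 0.05799066 m
0.76 × 0.6558×10⁻⁴ × 640 = 0.031898112 m
Δh = 0.0824544 + 0.05799066 + 0.031898112 = 0.172343172 m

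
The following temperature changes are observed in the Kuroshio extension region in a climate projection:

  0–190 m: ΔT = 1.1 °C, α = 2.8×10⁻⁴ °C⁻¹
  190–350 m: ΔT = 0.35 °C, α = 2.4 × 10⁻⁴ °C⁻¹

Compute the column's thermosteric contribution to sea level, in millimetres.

2.8×10⁻⁴ × 1.1 × 190 = 0.05852 m
190–350 m: 2.4×10⁻⁴ × 0.35 × 160 = 0.01344 m
Δh = 0.05852 + 0.01344 = 0.07196 m

72.0 mm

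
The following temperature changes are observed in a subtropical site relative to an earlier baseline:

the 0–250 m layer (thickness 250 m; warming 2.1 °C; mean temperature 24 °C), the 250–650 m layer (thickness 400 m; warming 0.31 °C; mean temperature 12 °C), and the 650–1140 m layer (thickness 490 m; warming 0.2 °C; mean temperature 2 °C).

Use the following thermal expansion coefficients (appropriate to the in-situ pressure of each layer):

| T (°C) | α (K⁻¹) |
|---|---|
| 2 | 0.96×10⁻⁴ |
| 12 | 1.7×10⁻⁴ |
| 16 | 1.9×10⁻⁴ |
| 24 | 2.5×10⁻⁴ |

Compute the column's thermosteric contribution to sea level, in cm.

Layer 1 at 24 °C → α = 2.5×10⁻⁴ K⁻¹
Layer 2 at 12 °C → α = 1.7×10⁻⁴ K⁻¹
Layer 3 at 2 °C → α = 0.96×10⁻⁴ K⁻¹
250 × 2.1 × 2.5×10⁻⁴ = 0.13125 m
Layer 2: 1.7×10⁻⁴ × 400 × 0.31 = 0.02108 m
490 × 0.2 × 0.96×10⁻⁴ = 0.009408 m
Δh = 0.13125 + 0.02108 + 0.009408 = 0.161738 m

Δh = 16.2 cm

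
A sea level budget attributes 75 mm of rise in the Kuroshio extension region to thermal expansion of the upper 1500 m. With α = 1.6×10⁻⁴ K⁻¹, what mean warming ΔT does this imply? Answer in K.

ΔT = Δh/(αH) = 0.075 / (1.6×10⁻⁴ × 1500) = 0.3125 K

ΔT ≈ 0.313 K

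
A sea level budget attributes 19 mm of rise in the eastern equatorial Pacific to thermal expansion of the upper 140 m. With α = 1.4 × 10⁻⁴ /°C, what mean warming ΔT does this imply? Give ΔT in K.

ΔT ≈ 0.969 K

ΔT = Δh/(αH) = 0.019 / (1.4×10⁻⁴ × 140) ≈ 0.9694 K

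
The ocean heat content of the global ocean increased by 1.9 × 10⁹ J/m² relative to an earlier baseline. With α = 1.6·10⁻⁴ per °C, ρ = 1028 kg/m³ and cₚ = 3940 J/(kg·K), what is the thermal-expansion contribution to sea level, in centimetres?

Δh = αQ/(ρcₚ) = 1.6×10⁻⁴ × 1.9×10⁹ / (1028 × 3940) ≈ 0.075056 m

7.5 cm of thermosteric rise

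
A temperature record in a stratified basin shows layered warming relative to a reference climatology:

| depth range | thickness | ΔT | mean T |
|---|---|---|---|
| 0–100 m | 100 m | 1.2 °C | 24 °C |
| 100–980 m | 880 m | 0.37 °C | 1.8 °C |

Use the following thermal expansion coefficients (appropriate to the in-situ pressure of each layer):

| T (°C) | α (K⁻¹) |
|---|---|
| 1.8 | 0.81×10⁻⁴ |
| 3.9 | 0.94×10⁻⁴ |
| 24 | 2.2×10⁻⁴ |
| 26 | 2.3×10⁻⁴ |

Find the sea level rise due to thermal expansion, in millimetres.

Layer 1 at 24 °C → α = 2.2×10⁻⁴ K⁻¹
Layer 2 at 1.8 °C → α = 0.81×10⁻⁴ K⁻¹
0–100 m: 100 × 2.2×10⁻⁴ × 1.2 = 0.02640 m
100–980 m: 880 × 0.37 × 0.81×10⁻⁴ = 0.0263736 m
Δh = 0.02640 + 0.0263736 = 0.0527736 m

53 mm of thermosteric rise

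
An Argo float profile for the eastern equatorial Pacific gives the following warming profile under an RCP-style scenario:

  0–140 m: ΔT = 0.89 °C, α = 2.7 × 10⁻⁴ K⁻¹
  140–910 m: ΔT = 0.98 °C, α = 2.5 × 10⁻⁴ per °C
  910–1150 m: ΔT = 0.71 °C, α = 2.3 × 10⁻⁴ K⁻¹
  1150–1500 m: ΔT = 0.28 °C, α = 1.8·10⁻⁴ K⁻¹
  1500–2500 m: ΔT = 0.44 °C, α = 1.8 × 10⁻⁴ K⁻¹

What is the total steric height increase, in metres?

0.358 m of thermosteric rise

2.7×10⁻⁴ × 0.89 × 140 = 0.033642 m
140–910 m: 2.5×10⁻⁴ × 0.98 × 770 = 0.18865 m
910–1150 m: 0.71 × 240 × 2.3×10⁻⁴ = 0.039192 m
Layer 4: 0.28 × 350 × 1.8×10⁻⁴ = 0.01764 m
Layer 5: 1.8×10⁻⁴ × 1000 × 0.44 = 0.07920 m
Δh = 0.033642 + 0.18865 + 0.039192 + 0.01764 + 0.07920 = 0.358324 m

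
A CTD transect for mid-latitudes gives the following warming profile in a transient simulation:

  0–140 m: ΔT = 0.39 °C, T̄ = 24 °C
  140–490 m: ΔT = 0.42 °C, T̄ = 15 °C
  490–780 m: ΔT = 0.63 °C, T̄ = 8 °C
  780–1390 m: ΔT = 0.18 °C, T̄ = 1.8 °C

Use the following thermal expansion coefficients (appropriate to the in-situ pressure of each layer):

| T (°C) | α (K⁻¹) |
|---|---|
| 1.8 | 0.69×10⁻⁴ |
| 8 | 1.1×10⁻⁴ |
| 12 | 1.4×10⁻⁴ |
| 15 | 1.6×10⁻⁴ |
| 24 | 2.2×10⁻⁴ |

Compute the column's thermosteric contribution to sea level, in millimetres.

Layer 1 at 24 °C → α = 2.2×10⁻⁴ K⁻¹
Layer 2 at 15 °C → α = 1.6×10⁻⁴ K⁻¹
Layer 3 at 8 °C → α = 1.1×10⁻⁴ K⁻¹
Layer 4 at 1.8 °C → α = 0.69×10⁻⁴ K⁻¹
0–140 m: 0.39 × 2.2×10⁻⁴ × 140 = 0.012012 m
0.42 × 350 × 1.6×10⁻⁴ = 0.02352 m
Layer 3: 0.63 × 1.1×10⁻⁴ × 290 = 0.020097 m
Layer 4: 0.18 × 610 × 0.69×10⁻⁴ = 0.0075762 m
Δh = 0.012012 + 0.02352 + 0.020097 + 0.0075762 = 0.0632052 m

Δh = 63 mm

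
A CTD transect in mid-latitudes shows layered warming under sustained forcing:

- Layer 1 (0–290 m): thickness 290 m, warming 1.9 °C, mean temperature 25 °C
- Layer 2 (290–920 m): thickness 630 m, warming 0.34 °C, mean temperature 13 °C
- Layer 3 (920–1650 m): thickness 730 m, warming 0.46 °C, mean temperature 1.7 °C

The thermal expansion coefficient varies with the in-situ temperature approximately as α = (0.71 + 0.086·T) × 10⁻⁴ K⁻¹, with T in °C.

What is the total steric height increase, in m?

Layer 1: α = (0.71 + 0.086×25)×10⁻⁴ = 2.86×10⁻⁴ K⁻¹
Layer 2: α = (0.71 + 0.086×13)×10⁻⁴ = 1.828×10⁻⁴ K⁻¹
Layer 3: α = (0.71 + 0.086×1.7)×10⁻⁴ = 0.8562×10⁻⁴ K⁻¹
Layer 1: 2.86×10⁻⁴ × 290 × 1.9 = 0.157586 m
Layer 2: 630 × 1.828×10⁻⁴ × 0.34 = 0.03915576 m
920–1650 m: 0.46 × 0.8562×10⁻⁴ × 730 = 0.028751196 m
Δh = 0.157586 + 0.03915576 + 0.028751196 = 0.225492956 m

Δh ≈ 0.23 m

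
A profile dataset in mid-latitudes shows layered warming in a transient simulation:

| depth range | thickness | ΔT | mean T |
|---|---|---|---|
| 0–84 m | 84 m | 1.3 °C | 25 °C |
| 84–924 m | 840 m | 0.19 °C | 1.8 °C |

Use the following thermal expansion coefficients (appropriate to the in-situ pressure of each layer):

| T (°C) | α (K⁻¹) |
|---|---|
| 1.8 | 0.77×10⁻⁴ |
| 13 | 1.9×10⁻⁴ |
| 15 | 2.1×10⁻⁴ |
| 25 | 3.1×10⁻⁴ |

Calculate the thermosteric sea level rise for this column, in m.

Layer 1 at 25 °C → α = 3.1×10⁻⁴ K⁻¹
Layer 2 at 1.8 °C → α = 0.77×10⁻⁴ K⁻¹
84 × 1.3 × 3.1×10⁻⁴ = 0.033852 m
84–924 m: 0.77×10⁻⁴ × 840 × 0.19 = 0.0122892 m
Δh = 0.033852 + 0.0122892 = 0.0461412 m

Δh = 0.0461 m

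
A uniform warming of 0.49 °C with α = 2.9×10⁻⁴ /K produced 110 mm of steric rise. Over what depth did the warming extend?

H ≈ 774 m

H = Δh/(αΔT) = 0.11 / (2.9×10⁻⁴ × 0.49) ≈ 774.1 m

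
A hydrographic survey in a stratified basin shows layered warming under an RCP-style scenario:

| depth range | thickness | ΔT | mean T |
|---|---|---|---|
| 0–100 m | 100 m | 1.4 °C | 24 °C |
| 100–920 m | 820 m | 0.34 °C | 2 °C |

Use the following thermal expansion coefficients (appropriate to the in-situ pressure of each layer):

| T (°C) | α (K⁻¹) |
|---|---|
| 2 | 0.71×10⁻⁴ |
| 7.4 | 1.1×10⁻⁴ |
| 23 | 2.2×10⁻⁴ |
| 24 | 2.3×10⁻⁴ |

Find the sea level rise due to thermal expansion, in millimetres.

about 52 mm

Layer 1 at 24 °C → α = 2.3×10⁻⁴ K⁻¹
Layer 2 at 2 °C → α = 0.71×10⁻⁴ K⁻¹
Layer 1: 1.4 × 2.3×10⁻⁴ × 100 = 0.03220 m
Layer 2: 0.34 × 0.71×10⁻⁴ × 820 = 0.0197948 m
Δh = 0.03220 + 0.0197948 = 0.0519948 m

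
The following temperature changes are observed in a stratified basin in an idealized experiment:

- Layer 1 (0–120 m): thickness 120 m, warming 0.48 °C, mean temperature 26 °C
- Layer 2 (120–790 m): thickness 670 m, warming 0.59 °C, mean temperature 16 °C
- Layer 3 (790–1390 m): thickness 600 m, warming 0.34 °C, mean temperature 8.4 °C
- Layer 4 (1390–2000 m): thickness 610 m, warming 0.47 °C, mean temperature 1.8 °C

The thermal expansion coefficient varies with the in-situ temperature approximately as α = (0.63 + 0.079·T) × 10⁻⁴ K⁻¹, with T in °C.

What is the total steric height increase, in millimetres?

Layer 1: α = (0.63 + 0.079×26)×10⁻⁴ = 2.684×10⁻⁴ K⁻¹
Layer 2: α = (0.63 + 0.079×16)×10⁻⁴ = 1.894×10⁻⁴ K⁻¹
Layer 3: α = (0.63 + 0.079×8.4)×10⁻⁴ = 1.2936×10⁻⁴ K⁻¹
Layer 4: α = (0.63 + 0.079×1.8)×10⁻⁴ = 0.7722×10⁻⁴ K⁻¹
2.684×10⁻⁴ × 120 × 0.48 = 0.01545984 m
670 × 0.59 × 1.894×10⁻⁴ = 0.07486982 m
1.2936×10⁻⁴ × 600 × 0.34 = 0.02638944 m
1390–2000 m: 0.7722×10⁻⁴ × 0.47 × 610 = 0.022138974 m
Δh = 0.01545984 + 0.07486982 + 0.02638944 + 0.022138974 = 0.138858074 m ≈ 140 mm

140 mm of thermosteric rise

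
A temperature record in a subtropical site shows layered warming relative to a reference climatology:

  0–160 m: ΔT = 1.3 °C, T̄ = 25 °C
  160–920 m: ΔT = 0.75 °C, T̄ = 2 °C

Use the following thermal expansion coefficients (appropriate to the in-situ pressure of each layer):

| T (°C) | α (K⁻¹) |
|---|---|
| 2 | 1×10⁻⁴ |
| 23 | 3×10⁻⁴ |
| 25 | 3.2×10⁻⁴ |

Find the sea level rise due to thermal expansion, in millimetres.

124 mm

Layer 1 at 25 °C → α = 3.2×10⁻⁴ K⁻¹
Layer 2 at 2 °C → α = 1×10⁻⁴ K⁻¹
Layer 1: 3.2×10⁻⁴ × 1.3 × 160 = 0.06656 m
760 × 0.75 × 1×10⁻⁴ = 0.05700 m
Δh = 0.06656 + 0.05700 = 0.12356 m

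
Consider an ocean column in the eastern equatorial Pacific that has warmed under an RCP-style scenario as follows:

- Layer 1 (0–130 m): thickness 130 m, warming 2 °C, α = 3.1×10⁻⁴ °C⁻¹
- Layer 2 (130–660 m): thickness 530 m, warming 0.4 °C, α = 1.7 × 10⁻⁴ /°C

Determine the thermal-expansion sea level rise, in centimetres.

0–130 m: 130 × 3.1×10⁻⁴ × 2 = 0.08060 m
Layer 2: 530 × 0.4 × 1.7×10⁻⁴ = 0.03604 m
Δh = 0.08060 + 0.03604 = 0.11664 m

Δh ≈ 11.7 cm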